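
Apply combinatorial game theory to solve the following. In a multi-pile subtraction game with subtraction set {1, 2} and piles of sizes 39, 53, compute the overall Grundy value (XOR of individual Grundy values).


Subtraction set: {1, 2}
For this subtraction set, G(n) = n mod 3 (period = max + 1 = 3).
Pile 1 (size 39): G(39) = 39 mod 3 = 0
Pile 2 (size 53): G(53) = 53 mod 3 = 2
Total Grundy value = XOR of all: 0 XOR 2 = 2

2


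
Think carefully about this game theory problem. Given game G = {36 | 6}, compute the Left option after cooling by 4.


Original game: {36 | 6} (a switch {a | b} with a > b).
Cooling by t (for t below the temperature (a - b)/2 = 15) taxes each move by t: {a | b} cooled by t is {a - t | b + t}.
Cooling amount: t = 4
Cooled Left option: 36 - 4 = 32
Cooled Right option: 6 + 4 = 10
Cooled game: {32 | 10}
Left option = 32

32


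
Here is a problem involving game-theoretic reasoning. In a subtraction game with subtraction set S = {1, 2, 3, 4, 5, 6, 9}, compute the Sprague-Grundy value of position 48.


The subtraction set is S = {1, 2, 3, 4, 5, 6, 9}.
G(k) = mex{ G(k - s) : s in S, s <= k }. We compute iteratively: G(0) = 0.
G(1) = mex({0}) = 1
G(2) = mex({0, 1}) = 2
G(3) = mex({0, 1, 2}) = 3
G(4) = mex({0, 1, 2, 3}) = 4
G(5) = mex({0, 1, 2, 3, 4}) = 5
G(6) = mex({0, 1, 2, 3, 4, 5}) = 6
G(7) = mex({1, 2, 3, 4, 5, 6}) = 0
G(8) = mex({0, 2, 3, 4, 5, 6}) = 1
G(9) = mex({0, 1, 3, 4, 5, 6}) = 2
G(10) = mex({0, 1, 2, 4, 5, 6}) = 3
G(11) = mex({0, 1, 2, 3, 5, 6}) = 4
G(12) = mex({0, 1, 2, 3, 4, 6}) = 5
G(13) = mex({0, 1, 2, 3, 4, 5}) = 6
G(14) = mex({1, 2, 3, 4, 5, 6}) = 0
G(15) = mex({0, 2, 3, 4, 5, 6}) = 1
Observe that G(7)..G(15) = 0, 1, 2, 3, 4, 5, 6, 0, 1 repeats G(0)..G(8) = 0, 1, 2, 3, 4, 5, 6, 0, 1.
For k >= max(S) = 9, G(k) is determined by the previous 9 values G(k-9)..G(k-1); a window of 9 consecutive values has recurred shifted by 7, so by induction G(k + 7) = G(k) for all k >= 0: the sequence is periodic from the start with period 7.
One period: G(0..6) = 0, 1, 2, 3, 4, 5, 6.
48 mod 7 = 6, so G(48) = G(6) = 6.

6


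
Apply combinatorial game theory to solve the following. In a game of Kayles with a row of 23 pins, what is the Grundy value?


Kayles: a move removes 1 or 2 adjacent pins from a contiguous row.
Removing pins from a row of k leaves two independent rows (a, b) with a + b = k - 1 (one pin) or a + b = k - 2 (two pins); an end removal gives a = 0.
By Sprague-Grundy, G(k) = mex{ G(a) XOR G(b) } over all these splits. G(0) = 0.
G(1): splits (0,0):0^0=0 -> mex({0}) = 1
G(2): splits (0,1):0^1=1 (0,0):0^0=0 -> mex({0, 1}) = 2
G(3): splits (0,2):0^2=2 (1,1):1^1=0 (0,1):0^1=1 -> mex({0, 1, 2}) = 3
G(4): splits (0,3):0^3=3 (1,2):1^2=3 (0,2):0^2=2 (1,1):1^1=0 -> mex({0, 2, 3}) = 1
G(5): splits (0,4):0^1=1 (1,3):1^3=2 (2,2):2^2=0 (0,3):0^3=3 (1,2):1^2=3 -> mex({0, 1, 2, 3}) = 4
G(6) = mex({0, 1, 2, 4}) = 3
G(7) = mex({0, 1, 3, 4, 5}) = 2
G(8) = mex({0, 2, 3, 5, 6}) = 1
G(9) = mex({0, 1, 2, 3, 6, 7}) = 4
G(10) = mex({0, 1, 3, 4, 5, 7}) = 2
G(11) = mex({0, 1, 2, 3, 4, 5}) = 6
G(12) = mex({0, 1, 2, 3, 5, 6, 7}) = 4
G(13) = mex({0, 2, 3, 4, 6, 7}) = 1
G(14) = mex({0, 1, 4, 5, 6, 7}) = 2
G(15) = mex({0, 1, 2, 3, 4, 5, 6}) = 7
G(16) = mex({0, 2, 3, 5, 6, 7}) = 1
G(17) = mex({0, 1, 2, 3, 5, 6, 7}) = 4
G(18) = mex({0, 1, 2, 4, 5, 6}) = 3
G(19) = mex({0, 1, 3, 4, 5, 7}) = 2
G(20) = mex({0, 2, 3, 4, 5, 6, 7}) = 1
G(21) = mex({0, 1, 2, 3, 5, 6, 7}) = 4
G(22) = mex({0, 1, 2, 3, 4, 5, 7}) = 6
G(23) = mex({0, 1, 2, 3, 4, 5, 6}) = 7
Therefore G(23) = 7.

7


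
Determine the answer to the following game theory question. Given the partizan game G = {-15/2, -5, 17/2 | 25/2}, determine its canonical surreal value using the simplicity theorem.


Left options: {-15/2, -5, 17/2}, max = 17/2
Right options: {25/2}, min = 25/2
All options are numbers and max(Left) < min(Right), so by the simplicity theorem the value is the simplest (earliest-born) number strictly between 17/2 and 25/2.
Integers 9 through 12 all lie strictly between 17/2 and 25/2.
Among integers, the simplest (lowest birthday = smallest |n|; 0 is born on day 0, +-n on day n) is 9.
No non-integer in the interval can be simpler: if x is a non-integer in the interval, then floor(x) or ceil(x) also lies in the interval (the interval contains an integer), and both are proper prefixes of x's sign expansion, i.e. born earlier. So the game value is 9.
Game value = 9

9


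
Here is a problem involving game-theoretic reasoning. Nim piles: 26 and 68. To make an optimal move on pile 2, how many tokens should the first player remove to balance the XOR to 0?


Piles: 26 and 68
Current XOR: 26 XOR 68 = 94 (non-zero, so this is an N-position).
To make the XOR zero, we need to find a move that balances the piles.
For pile 2 (size 68): target = 68 XOR 94 = 26
We reduce pile 2 from 68 to 26.
Tokens removed: 68 - 26 = 42
Verification: 26 XOR 26 = 0

42


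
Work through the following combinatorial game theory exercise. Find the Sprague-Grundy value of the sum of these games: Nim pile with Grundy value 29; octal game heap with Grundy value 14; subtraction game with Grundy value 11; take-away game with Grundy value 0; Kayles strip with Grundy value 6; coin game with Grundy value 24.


By the Sprague-Grundy theorem, the Grundy value of a sum of games is the XOR of individual Grundy values.
Nim pile: Grundy value = 29. Running XOR: 0 XOR 29 = 29
octal game heap: Grundy value = 14. Running XOR: 29 XOR 14 = 19
subtraction game: Grundy value = 11. Running XOR: 19 XOR 11 = 24
take-away game: Grundy value = 0. Running XOR: 24 XOR 0 = 24
Kayles strip: Grundy value = 6. Running XOR: 24 XOR 6 = 30
coin game: Grundy value = 24. Running XOR: 30 XOR 24 = 6
The combined Grundy value is 6.

6


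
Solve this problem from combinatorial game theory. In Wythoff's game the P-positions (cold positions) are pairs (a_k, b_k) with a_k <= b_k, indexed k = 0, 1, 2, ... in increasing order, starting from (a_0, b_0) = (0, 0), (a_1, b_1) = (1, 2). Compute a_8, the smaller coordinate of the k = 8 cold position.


By Wythoff's theorem, a_k = floor(k * phi) and b_k = floor(k * phi^2) = a_k + k, where phi = (1 + sqrt(5))/2 is the golden ratio.
phi = (1 + sqrt(5))/2 = 1.618034
k = 8
k * phi = 8 * 1.618034 = 12.944272
a_8 = floor(k * phi) = 12

12


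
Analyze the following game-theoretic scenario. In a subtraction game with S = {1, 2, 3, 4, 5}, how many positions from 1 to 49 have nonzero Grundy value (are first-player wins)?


Subtraction set S = {1, 2, 3, 4, 5}, so G(n) = n mod 6.
G(n) = 0 when n is a multiple of 6.
Multiples of 6 in [1, 49]: 8
N-positions (nonzero Grundy) = 49 - 8 = 41

41


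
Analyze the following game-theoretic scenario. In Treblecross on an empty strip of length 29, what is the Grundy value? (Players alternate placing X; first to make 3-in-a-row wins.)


Treblecross: place X on empty cells; 3-in-a-row wins.
Playing within two cells of an existing X lets the opponent win at once, so sensible play treats the cells i-2..i+2 around each X as dead. The player left with no safe cell loses, so this is a normal-play take-away game on strips of safe cells.
Placing X at cell i (0-indexed) of a strip of k safe cells leaves independent strips of sizes max(0, i-2) and max(0, k-i-3). Hence G(k) = mex{ G(max(0,i-2)) XOR G(max(0,k-i-3)) : 0 <= i < k }, with G(0) = 0.
G(1): splits (0,0):0^0=0 -> mex({0}) = 1
G(2): splits (0,0):0^0=0 -> mex({0}) = 1
G(3): splits (0,0):0^0=0 -> mex({0}) = 1
G(4): splits (0,1):0^1=1 (0,0):0^0=0 -> mex({0, 1}) = 2
G(5): splits (0,2):0^1=1 (0,1):0^1=1 (0,0):0^0=0 -> mex({0, 1}) = 2
G(6) = mex({1}) = 0
G(7) = mex({0, 1, 2}) = 3
G(8) = mex({0, 1, 2}) = 3
G(9) = mex({0, 2}) = 1
G(10) = mex({0, 2, 3}) = 1
G(11) = mex({0, 3}) = 1
G(12) = mex({1, 3}) = 0
G(13) = mex({0, 1, 2, 3}) = 4
G(14) = mex({0, 1, 2}) = 3
G(15) = mex({0, 1, 2}) = 3
G(16) = mex({0, 1, 2, 4}) = 3
G(17) = mex({0, 1, 3, 4}) = 2
G(18) = mex({0, 1, 3, 4}) = 2
G(19) = mex({0, 1, 3, 5}) = 2
G(20) = mex({0, 1, 2, 3, 5}) = 4
G(21) = mex({0, 1, 2, 3, 5}) = 4
G(22) = mex({1, 2, 6}) = 0
G(23) = mex({0, 1, 2, 3, 4, 6}) = 5
G(24) = mex({0, 1, 2, 3, 4}) = 5
G(25) = mex({0, 1, 3, 4, 7}) = 2
G(26) = mex({0, 1, 3, 4, 5, 7}) = 2
G(27) = mex({0, 1, 3, 5}) = 2
G(28) = mex({0, 1, 2, 5}) = 3
G(29) = mex({0, 1, 2, 4, 5, 6}) = 3
Therefore G(29) = 3.

3


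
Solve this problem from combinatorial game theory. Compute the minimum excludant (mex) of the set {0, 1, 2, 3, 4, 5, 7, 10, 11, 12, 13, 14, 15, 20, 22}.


Set = {0, 1, 2, 3, 4, 5, 7, 10, 11, 12, 13, 14, 15, 20, 22}
0 is in the set.
1 is in the set.
2 is in the set.
3 is in the set.
4 is in the set.
5 is in the set.
6 is NOT in the set. This is the mex.
mex = 6

6


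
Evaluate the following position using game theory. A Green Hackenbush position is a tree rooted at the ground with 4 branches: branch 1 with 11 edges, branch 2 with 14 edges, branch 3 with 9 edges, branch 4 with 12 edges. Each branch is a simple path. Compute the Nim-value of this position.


The tree has 4 branches from the ground vertex.
In Green Hackenbush, the Nim-value of a simple path of length k is k.
Branch 1: length 11, Nim-value = 11
Branch 2: length 14, Nim-value = 14
Branch 3: length 9, Nim-value = 9
Branch 4: length 12, Nim-value = 12
Total Nim-value = XOR of all branch values:
0 XOR 11 = 11
11 XOR 14 = 5
5 XOR 9 = 12
12 XOR 12 = 0
Nim-value of the tree = 0

0


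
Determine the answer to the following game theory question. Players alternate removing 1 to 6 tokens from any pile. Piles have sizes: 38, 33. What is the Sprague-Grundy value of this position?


Subtraction set: {1, 2, 3, 4, 5, 6}
For this subtraction set, G(n) = n mod 7 (period = max + 1 = 7).
Pile 1 (size 38): G(38) = 38 mod 7 = 3
Pile 2 (size 33): G(33) = 33 mod 7 = 5
Total Grundy value = XOR of all: 3 XOR 5 = 6

6


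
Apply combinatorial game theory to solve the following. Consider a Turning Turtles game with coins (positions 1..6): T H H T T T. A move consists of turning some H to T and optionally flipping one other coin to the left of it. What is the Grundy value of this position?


Coins: T H H T T T
Key fact: a single head at position k behaves exactly like a Nim heap of size k (turning it to T and optionally flipping a coin at j < k corresponds to moving the heap from k to j, or to 0), and heads combine as a disjunctive sum (two heads at the same place would cancel, matching j XOR j = 0). So the Nim-value is the XOR of the 1-indexed positions of the heads.
Face-up positions (1-indexed): [2, 3]
XOR 0 with 2: 0 XOR 2 = 2
XOR 2 with 3: 2 XOR 3 = 1
Nim-value = 1

1


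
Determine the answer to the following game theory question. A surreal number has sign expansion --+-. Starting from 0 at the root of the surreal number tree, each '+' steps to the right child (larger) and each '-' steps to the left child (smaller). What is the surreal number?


Sign expansion: --+-
Rule: track bounds (lo, hi), initially (-inf, +inf). On '+', the current value becomes lo and we move to the simplest number in (value, hi): value + 1 if hi = +inf, otherwise the midpoint (value + hi)/2. On '-', the current value becomes hi and we move to value - 1 if lo = -inf, otherwise the midpoint (lo + value)/2.
Start at 0.
Step 1: sign = -, move left. Bounds: (-inf, 0). Value = -1
Step 2: sign = -, move left. Bounds: (-inf, -1). Value = -2
Step 3: sign = +, move right. Bounds: (-2, -1). Value = -3/2
Step 4: sign = -, move left. Bounds: (-2, -3/2). Value = -7/4
The surreal number with sign expansion --+- is -7/4.

-7/4


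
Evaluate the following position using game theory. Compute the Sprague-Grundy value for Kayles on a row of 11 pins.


Kayles: a move removes 1 or 2 adjacent pins from a contiguous row.
Removing pins from a row of k leaves two independent rows (a, b) with a + b = k - 1 (one pin) or a + b = k - 2 (two pins); an end removal gives a = 0.
By Sprague-Grundy, G(k) = mex{ G(a) XOR G(b) } over all these splits. G(0) = 0.
G(1): splits (0,0):0^0=0 -> mex({0}) = 1
G(2): splits (0,1):0^1=1 (0,0):0^0=0 -> mex({0, 1}) = 2
G(3): splits (0,2):0^2=2 (1,1):1^1=0 (0,1):0^1=1 -> mex({0, 1, 2}) = 3
G(4): splits (0,3):0^3=3 (1,2):1^2=3 (0,2):0^2=2 (1,1):1^1=0 -> mex({0, 2, 3}) = 1
G(5): splits (0,4):0^1=1 (1,3):1^3=2 (2,2):2^2=0 (0,3):0^3=3 (1,2):1^2=3 -> mex({0, 1, 2, 3}) = 4
G(6) = mex({0, 1, 2, 4}) = 3
G(7) = mex({0, 1, 3, 4, 5}) = 2
G(8) = mex({0, 2, 3, 5, 6}) = 1
G(9) = mex({0, 1, 2, 3, 6, 7}) = 4
G(10) = mex({0, 1, 3, 4, 5, 7}) = 2
G(11) = mex({0, 1, 2, 3, 4, 5}) = 6
Therefore G(11) = 6.

6


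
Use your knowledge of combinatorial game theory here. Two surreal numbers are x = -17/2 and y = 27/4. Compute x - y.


x = -17/2, y = 27/4
Converting to common denominator: 4
x = -34/4, y = 27/4
x - y = -17/2 - 27/4 = -61/4

-61/4


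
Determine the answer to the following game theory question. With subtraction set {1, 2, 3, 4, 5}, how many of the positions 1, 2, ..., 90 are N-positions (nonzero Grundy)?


Subtraction set S = {1, 2, 3, 4, 5}, so G(n) = n mod 6.
G(n) = 0 when n is a multiple of 6.
Multiples of 6 in [1, 90]: 15
N-positions (nonzero Grundy) = 90 - 15 = 75

75


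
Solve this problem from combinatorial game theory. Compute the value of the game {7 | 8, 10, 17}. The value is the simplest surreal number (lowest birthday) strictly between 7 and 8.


Left options: {7}, max = 7
Right options: {8, 10, 17}, min = 8
All options are numbers and max(Left) < min(Right), so by the simplicity theorem the value is the simplest (earliest-born) number strictly between 7 and 8.
No integer lies strictly between 7 and 8, so the value is the dyadic rational m/2^k in the interval with the smallest k (then m odd); search k = 1, 2, ...:
Denominator 2: 15/2 lies strictly between 7 and 8 -- found.
The simplest number in the interval is 15/2.
Game value = 15/2

15/2


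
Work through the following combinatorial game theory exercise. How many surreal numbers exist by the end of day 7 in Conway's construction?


Day 0: {|} = 0 is born. Count = 1.
Day n: the number of surreal numbers born by day n is 2^(n+1) - 1.
By day 0: 2^1 - 1 = 1
By day 1: 2^2 - 1 = 3
By day 2: 2^3 - 1 = 7
By day 3: 2^4 - 1 = 15
By day 4: 2^5 - 1 = 31
By day 5: 2^6 - 1 = 63
By day 6: 2^7 - 1 = 127
By day 7: 2^8 - 1 = 255
By day 7: 255 surreal numbers.

255


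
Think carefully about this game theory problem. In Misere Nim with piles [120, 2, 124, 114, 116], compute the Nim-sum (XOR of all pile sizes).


We need the XOR (exclusive or) of all pile sizes.
After XOR-ing pile 1 (size 120): 0 XOR 120 = 120
After XOR-ing pile 2 (size 2): 120 XOR 2 = 122
After XOR-ing pile 3 (size 124): 122 XOR 124 = 6
After XOR-ing pile 4 (size 114): 6 XOR 114 = 116
After XOR-ing pile 5 (size 116): 116 XOR 116 = 0
The Nim-value of this position is 0.

0


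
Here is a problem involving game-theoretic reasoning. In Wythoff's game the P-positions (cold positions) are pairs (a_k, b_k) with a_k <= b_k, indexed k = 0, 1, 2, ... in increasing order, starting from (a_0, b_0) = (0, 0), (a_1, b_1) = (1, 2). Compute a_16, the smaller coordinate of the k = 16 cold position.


By Wythoff's theorem, a_k = floor(k * phi) and b_k = floor(k * phi^2) = a_k + k, where phi = (1 + sqrt(5))/2 is the golden ratio.
phi = (1 + sqrt(5))/2 = 1.618034
k = 16
k * phi = 16 * 1.618034 = 25.888544
a_16 = floor(k * phi) = 25

25


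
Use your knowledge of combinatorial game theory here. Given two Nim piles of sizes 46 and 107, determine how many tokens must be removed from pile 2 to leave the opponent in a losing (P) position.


Piles: 46 and 107
Current XOR: 46 XOR 107 = 69 (non-zero, so this is an N-position).
To make the XOR zero, we need to find a move that balances the piles.
For pile 2 (size 107): target = 107 XOR 69 = 46
We reduce pile 2 from 107 to 46.
Tokens removed: 107 - 46 = 61
Verification: 46 XOR 46 = 0

61


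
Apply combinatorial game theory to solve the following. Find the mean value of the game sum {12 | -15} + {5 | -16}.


G1 = {12 | -15}, G2 = {5 | -16}
Each is a switch {a | b} with numbers a > b; its mean value is (a + b)/2, and mean value is additive over game sums: m(G1 + G2) = m(G1) + m(G2).
Mean of G1 = (12 + (-15))/2 = -3/2 = -3/2
Mean of G2 = (5 + (-16))/2 = -11/2 = -11/2
Mean of G1 + G2 = -3/2 + -11/2 = -7

-7


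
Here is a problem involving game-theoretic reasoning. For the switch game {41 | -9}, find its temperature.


The game is {41 | -9}, a switch {a | b} with numbers a > b.
Cooling {a | b} by t gives {a - t | b + t}, which stops being hot when a - t = b + t, i.e. at t = (a - b)/2. So the temperature of a switch is (a - b)/2.
Temperature = (Left option - Right option) / 2
= (41 - (-9)) / 2
= 50 / 2
= 25

25


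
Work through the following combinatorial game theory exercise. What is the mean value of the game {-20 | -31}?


Game = {-20 | -31}, a switch {a | b} with numbers a > b.
Its thermograph has left wall a - t and right wall b + t, which meet at t = (a - b)/2, where both equal (a + b)/2. So the mast (mean value) is at (a + b)/2.
Mean = (-20 + (-31))/2 = -51/2 = -51/2

-51/2


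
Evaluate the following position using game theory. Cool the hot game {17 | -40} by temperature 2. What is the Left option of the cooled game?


Original game: {17 | -40} (a switch {a | b} with a > b).
Cooling by t (for t below the temperature (a - b)/2 = 57/2) taxes each move by t: {a | b} cooled by t is {a - t | b + t}.
Cooling amount: t = 2
Cooled Left option: 17 - 2 = 15
Cooled Right option: -40 + 2 = -38
Cooled game: {15 | -38}
Left option = 15

15


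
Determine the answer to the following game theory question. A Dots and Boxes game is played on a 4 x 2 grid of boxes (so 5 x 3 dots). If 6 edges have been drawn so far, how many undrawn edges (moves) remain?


Grid: 4 x 2 boxes, i.e. 5 rows and 3 columns of dots.
Horizontal edges: (rows + 1) * cols = 5 * 2 = 10
Vertical edges: rows * (cols + 1) = 4 * 3 = 12
Total edges: 10 + 12 = 22
Edges drawn: 6
Remaining: 22 - 6 = 16

16


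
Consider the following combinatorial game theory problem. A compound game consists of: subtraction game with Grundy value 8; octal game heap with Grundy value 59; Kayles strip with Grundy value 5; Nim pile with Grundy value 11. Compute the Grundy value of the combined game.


By the Sprague-Grundy theorem, the Grundy value of a sum of games is the XOR of individual Grundy values.
subtraction game: Grundy value = 8. Running XOR: 0 XOR 8 = 8
octal game heap: Grundy value = 59. Running XOR: 8 XOR 59 = 51
Kayles strip: Grundy value = 5. Running XOR: 51 XOR 5 = 54
Nim pile: Grundy value = 11. Running XOR: 54 XOR 11 = 61
The combined Grundy value is 61.

61


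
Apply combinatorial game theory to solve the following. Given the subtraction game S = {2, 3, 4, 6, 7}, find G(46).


The subtraction set is S = {2, 3, 4, 6, 7}.
G(k) = mex{ G(k - s) : s in S, s <= k }. We compute iteratively: G(0) = 0.
G(1) = mex({}) = 0
G(2) = mex({0}) = 1
G(3) = mex({0}) = 1
G(4) = mex({0, 1}) = 2
G(5) = mex({0, 1}) = 2
G(6) = mex({0, 1, 2}) = 3
G(7) = mex({0, 1, 2}) = 3
G(8) = mex({0, 1, 2, 3}) = 4
G(9) = mex({1, 2, 3}) = 0
G(10) = mex({1, 2, 3, 4}) = 0
G(11) = mex({0, 2, 3, 4}) = 1
G(12) = mex({0, 2, 3, 4}) = 1
G(13) = mex({0, 1, 3}) = 2
G(14) = mex({0, 1, 3, 4}) = 2
G(15) = mex({0, 1, 2, 4}) = 3
Observe that G(9)..G(15) = 0, 0, 1, 1, 2, 2, 3 repeats G(0)..G(6) = 0, 0, 1, 1, 2, 2, 3.
For k >= max(S) = 7, G(k) is determined by the previous 7 values G(k-7)..G(k-1); a window of 7 consecutive values has recurred shifted by 9, so by induction G(k + 9) = G(k) for all k >= 0: the sequence is periodic from the start with period 9.
One period: G(0..8) = 0, 0, 1, 1, 2, 2, 3, 3, 4.
46 mod 9 = 1, so G(46) = G(1) = 0.

0


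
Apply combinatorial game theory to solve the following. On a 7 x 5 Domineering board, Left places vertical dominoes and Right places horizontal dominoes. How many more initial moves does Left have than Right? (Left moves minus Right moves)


Board is 7 x 5 (rows x cols).
Left (vertical) placements: (rows-1) * cols = 6 * 5 = 30
Right (horizontal) placements: rows * (cols-1) = 7 * 4 = 28
Advantage = Left - Right = 30 - 28 = 2

2


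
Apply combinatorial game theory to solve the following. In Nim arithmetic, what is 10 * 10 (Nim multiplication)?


Nim multiplication is bilinear over XOR: (u XOR v) * w = (u*w) XOR (v*w).
So we split each operand into its bit components and XOR the pairwise Nim products.
10 = 2 + 8 (as XOR of powers of 2).
10 = 2 + 8 (as XOR of powers of 2).
Using the standard Nim-product table on single bits:
  2*2 = 3,   2*4 = 8,   2*8 = 12,
  4*4 = 6,   4*8 = 11,  8*8 = 13,
and  1*x = x (identity), k*l = l*k (commutative).
Pairwise Nim products:
  2 * 2 = 3
  2 * 8 = 12
  8 * 2 = 12
  8 * 8 = 13
XOR them: 3 XOR 12 XOR 12 XOR 13 = 14.
Result: 10 * 10 = 14 (in Nim).

14


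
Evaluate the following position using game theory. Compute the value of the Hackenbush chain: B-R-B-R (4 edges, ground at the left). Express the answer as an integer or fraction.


Edges (from ground): B-R-B-R
By Berlekamp's sign-expansion rule, a Blue-Red Hackenbush stalk has the value of the surreal number whose sign sequence is the edge sequence with B -> + and R -> -.
Sign sequence: +-+-
Trace the sign expansion in the surreal number tree, starting from 0:
Edge 1: B (sign +) -> bounds (0, +inf), value = 1
Edge 2: R (sign -) -> bounds (0, 1), value = 1/2
Edge 3: B (sign +) -> bounds (1/2, 1), value = 3/4
Edge 4: R (sign -) -> bounds (1/2, 3/4), value = 5/8
Game value = 5/8

5/8


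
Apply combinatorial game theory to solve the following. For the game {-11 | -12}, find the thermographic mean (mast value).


Game = {-11 | -12}, a switch {a | b} with numbers a > b.
Its thermograph has left wall a - t and right wall b + t, which meet at t = (a - b)/2, where both equal (a + b)/2. So the mast (mean value) is at (a + b)/2.
Mean = (-11 + (-12))/2 = -23/2 = -23/2

-23/2


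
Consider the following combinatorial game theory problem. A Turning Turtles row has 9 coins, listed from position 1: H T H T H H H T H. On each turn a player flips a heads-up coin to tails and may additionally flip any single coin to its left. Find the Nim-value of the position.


Coins: H T H T H H H T H
Key fact: a single head at position k behaves exactly like a Nim heap of size k (turning it to T and optionally flipping a coin at j < k corresponds to moving the heap from k to j, or to 0), and heads combine as a disjunctive sum (two heads at the same place would cancel, matching j XOR j = 0). So the Nim-value is the XOR of the 1-indexed positions of the heads.
Face-up positions (1-indexed): [1, 3, 5, 6, 7, 9]
XOR 0 with 1: 0 XOR 1 = 1
XOR 1 with 3: 1 XOR 3 = 2
XOR 2 with 5: 2 XOR 5 = 7
XOR 7 with 6: 7 XOR 6 = 1
XOR 1 with 7: 1 XOR 7 = 6
XOR 6 with 9: 6 XOR 9 = 15
Nim-value = 15

15


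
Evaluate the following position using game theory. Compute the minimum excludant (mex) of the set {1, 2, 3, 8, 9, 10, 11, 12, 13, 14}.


Set = {1, 2, 3, 8, 9, 10, 11, 12, 13, 14}
0 is NOT in the set. This is the mex.
mex = 0

0


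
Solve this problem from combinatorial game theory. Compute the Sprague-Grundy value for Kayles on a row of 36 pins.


Kayles: a move removes 1 or 2 adjacent pins from a contiguous row.
Removing pins from a row of k leaves two independent rows (a, b) with a + b = k - 1 (one pin) or a + b = k - 2 (two pins); an end removal gives a = 0.
By Sprague-Grundy, G(k) = mex{ G(a) XOR G(b) } over all these splits. G(0) = 0.
G(1): splits (0,0):0^0=0 -> mex({0}) = 1
G(2): splits (0,1):0^1=1 (0,0):0^0=0 -> mex({0, 1}) = 2
G(3): splits (0,2):0^2=2 (1,1):1^1=0 (0,1):0^1=1 -> mex({0, 1, 2}) = 3
G(4): splits (0,3):0^3=3 (1,2):1^2=3 (0,2):0^2=2 (1,1):1^1=0 -> mex({0, 2, 3}) = 1
G(5): splits (0,4):0^1=1 (1,3):1^3=2 (2,2):2^2=0 (0,3):0^3=3 (1,2):1^2=3 -> mex({0, 1, 2, 3}) = 4
G(6) = mex({0, 1, 2, 4}) = 3
G(7) = mex({0, 1, 3, 4, 5}) = 2
G(8) = mex({0, 2, 3, 5, 6}) = 1
G(9) = mex({0, 1, 2, 3, 6, 7}) = 4
G(10) = mex({0, 1, 3, 4, 5, 7}) = 2
G(11) = mex({0, 1, 2, 3, 4, 5}) = 6
G(12) = mex({0, 1, 2, 3, 5, 6, 7}) = 4
G(13) = mex({0, 2, 3, 4, 6, 7}) = 1
G(14) = mex({0, 1, 4, 5, 6, 7}) = 2
G(15) = mex({0, 1, 2, 3, 4, 5, 6}) = 7
G(16) = mex({0, 2, 3, 5, 6, 7}) = 1
G(17) = mex({0, 1, 2, 3, 5, 6, 7}) = 4
G(18) = mex({0, 1, 2, 4, 5, 6}) = 3
G(19) = mex({0, 1, 3, 4, 5, 7}) = 2
G(20) = mex({0, 2, 3, 4, 5, 6, 7}) = 1
G(21) = mex({0, 1, 2, 3, 5, 6, 7}) = 4
G(22) = mex({0, 1, 2, 3, 4, 5, 7}) = 6
G(23) = mex({0, 1, 2, 3, 4, 5, 6}) = 7
G(24) = mex({0, 1, 2, 3, 5, 6, 7}) = 4
G(25) = mex({0, 2, 3, 4, 6, 7}) = 1
G(26) = mex({0, 1, 3, 4, 5, 6, 7}) = 2
G(27) = mex({0, 1, 2, 3, 4, 5, 6, 7}) = 8
G(28) = mex({0, 1, 2, 3, 4, 6, 7, 8}) = 5
G(29) = mex({0, 1, 2, 3, 5, 6, 7, 8, 9}) = 4
G(30) = mex({0, 1, 2, 3, 4, 5, 6, 9, 10}) = 7
G(31) = mex({0, 1, 3, 4, 5, 7, 10, 11}) = 2
G(32) = mex({0, 2, 3, 4, 5, 6, 7, 9, 11}) = 1
G(33) = mex({0, 1, 2, 3, 4, 5, 6, 7, 9, 12}) = 8
G(34) = mex({0, 1, 2, 3, 4, 5, 7, 8, 11, 12}) = 6
G(35) = mex({0, 1, 2, 3, 4, 5, 6, 8, 9, 10, 11}) = 7
G(36) = mex({0, 1, 2, 3, 5, 6, 7, 9, 10}) = 4
Therefore G(36) = 4.

4


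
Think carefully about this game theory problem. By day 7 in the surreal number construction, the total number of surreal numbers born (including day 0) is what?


Day 0: {|} = 0 is born. Count = 1.
Day n: the number of surreal numbers born by day n is 2^(n+1) - 1.
By day 0: 2^1 - 1 = 1
By day 1: 2^2 - 1 = 3
By day 2: 2^3 - 1 = 7
By day 3: 2^4 - 1 = 15
By day 4: 2^5 - 1 = 31
By day 5: 2^6 - 1 = 63
By day 6: 2^7 - 1 = 127
By day 7: 2^8 - 1 = 255
By day 7: 255 surreal numbers.

255


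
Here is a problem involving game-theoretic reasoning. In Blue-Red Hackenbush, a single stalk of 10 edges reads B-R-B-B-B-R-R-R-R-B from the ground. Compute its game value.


Edges (from ground): B-R-B-B-B-R-R-R-R-B
By Berlekamp's sign-expansion rule, a Blue-Red Hackenbush stalk has the value of the surreal number whose sign sequence is the edge sequence with B -> + and R -> -.
Sign sequence: +-+++----+
Trace the sign expansion in the surreal number tree, starting from 0:
Edge 1: B (sign +) -> bounds (0, +inf), value = 1
Edge 2: R (sign -) -> bounds (0, 1), value = 1/2
Edge 3: B (sign +) -> bounds (1/2, 1), value = 3/4
Edge 4: B (sign +) -> bounds (3/4, 1), value = 7/8
Edge 5: B (sign +) -> bounds (7/8, 1), value = 15/16
Edge 6: R (sign -) -> bounds (7/8, 15/16), value = 29/32
Edge 7: R (sign -) -> bounds (7/8, 29/32), value = 57/64
Edge 8: R (sign -) -> bounds (7/8, 57/64), value = 113/128
Edge 9: R (sign -) -> bounds (7/8, 113/128), value = 225/256
Edge 10: B (sign +) -> bounds (225/256, 113/128), value = 451/512
Game value = 451/512

451/512


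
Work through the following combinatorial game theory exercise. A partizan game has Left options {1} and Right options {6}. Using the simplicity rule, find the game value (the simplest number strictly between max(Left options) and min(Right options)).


Left options: {1}, max = 1
Right options: {6}, min = 6
All options are numbers and max(Left) < min(Right), so by the simplicity theorem the value is the simplest (earliest-born) number strictly between 1 and 6.
Integers 2 through 5 all lie strictly between 1 and 6.
Among integers, the simplest (lowest birthday = smallest |n|; 0 is born on day 0, +-n on day n) is 2.
No non-integer in the interval can be simpler: if x is a non-integer in the interval, then floor(x) or ceil(x) also lies in the interval (the interval contains an integer), and both are proper prefixes of x's sign expansion, i.e. born earlier. So the game value is 2.
Game value = 2

2


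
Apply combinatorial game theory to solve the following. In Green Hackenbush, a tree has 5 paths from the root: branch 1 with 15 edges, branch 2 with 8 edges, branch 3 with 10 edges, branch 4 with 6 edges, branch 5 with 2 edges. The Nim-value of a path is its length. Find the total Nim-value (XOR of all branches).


The tree has 5 branches from the ground vertex.
In Green Hackenbush, the Nim-value of a simple path of length k is k.
Branch 1: length 15, Nim-value = 15
Branch 2: length 8, Nim-value = 8
Branch 3: length 10, Nim-value = 10
Branch 4: length 6, Nim-value = 6
Branch 5: length 2, Nim-value = 2
Total Nim-value = XOR of all branch values:
0 XOR 15 = 15
15 XOR 8 = 7
7 XOR 10 = 13
13 XOR 6 = 11
11 XOR 2 = 9
Nim-value of the tree = 9

9


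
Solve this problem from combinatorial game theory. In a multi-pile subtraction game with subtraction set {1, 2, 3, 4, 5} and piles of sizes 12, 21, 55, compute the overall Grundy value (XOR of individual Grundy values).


Subtraction set: {1, 2, 3, 4, 5}
For this subtraction set, G(n) = n mod 6 (period = max + 1 = 6).
Pile 1 (size 12): G(12) = 12 mod 6 = 0
Pile 2 (size 21): G(21) = 21 mod 6 = 3
Pile 3 (size 55): G(55) = 55 mod 6 = 1
Total Grundy value = XOR of all: 0 XOR 3 XOR 1 = 2

2


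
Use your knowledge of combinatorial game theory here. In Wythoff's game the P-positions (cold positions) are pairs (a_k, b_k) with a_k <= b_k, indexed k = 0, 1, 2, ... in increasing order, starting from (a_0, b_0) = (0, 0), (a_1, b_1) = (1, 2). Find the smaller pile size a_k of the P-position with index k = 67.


By Wythoff's theorem, a_k = floor(k * phi) and b_k = floor(k * phi^2) = a_k + k, where phi = (1 + sqrt(5))/2 is the golden ratio.
phi = (1 + sqrt(5))/2 = 1.618034
k = 67
k * phi = 67 * 1.618034 = 108.408277
a_67 = floor(k * phi) = 108

108


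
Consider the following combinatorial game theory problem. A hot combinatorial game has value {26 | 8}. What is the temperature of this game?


The game is {26 | 8}, a switch {a | b} with numbers a > b.
Cooling {a | b} by t gives {a - t | b + t}, which stops being hot when a - t = b + t, i.e. at t = (a - b)/2. So the temperature of a switch is (a - b)/2.
Temperature = (Left option - Right option) / 2
= (26 - (8)) / 2
= 18 / 2
= 9

9


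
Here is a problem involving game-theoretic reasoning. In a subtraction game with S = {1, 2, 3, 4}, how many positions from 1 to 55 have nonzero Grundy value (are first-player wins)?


Subtraction set S = {1, 2, 3, 4}, so G(n) = n mod 5.
G(n) = 0 when n is a multiple of 5.
Multiples of 5 in [1, 55]: 11
N-positions (nonzero Grundy) = 55 - 11 = 44

44


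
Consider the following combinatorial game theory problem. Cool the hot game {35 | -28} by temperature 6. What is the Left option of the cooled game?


Original game: {35 | -28} (a switch {a | b} with a > b).
Cooling by t (for t below the temperature (a - b)/2 = 63/2) taxes each move by t: {a | b} cooled by t is {a - t | b + t}.
Cooling amount: t = 6
Cooled Left option: 35 - 6 = 29
Cooled Right option: -28 + 6 = -22
Cooled game: {29 | -22}
Left option = 29

29


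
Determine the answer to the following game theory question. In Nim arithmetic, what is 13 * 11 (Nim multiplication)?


Nim multiplication is bilinear over XOR: (u XOR v) * w = (u*w) XOR (v*w).
So we split each operand into its bit components and XOR the pairwise Nim products.
13 = 1 + 4 + 8 (as XOR of powers of 2).
11 = 1 + 2 + 8 (as XOR of powers of 2).
Using the standard Nim-product table on single bits:
  2*2 = 3,   2*4 = 8,   2*8 = 12,
  4*4 = 6,   4*8 = 11,  8*8 = 13,
and  1*x = x (identity), k*l = l*k (commutative).
Pairwise Nim products:
  1 * 1 = 1
  1 * 2 = 2
  1 * 8 = 8
  4 * 1 = 4
  4 * 2 = 8
  4 * 8 = 11
  8 * 1 = 8
  8 * 2 = 12
  8 * 8 = 13
XOR them: 1 XOR 2 XOR 8 XOR 4 XOR 8 XOR 11 XOR 8 XOR 12 XOR 13 = 5.
Result: 13 * 11 = 5 (in Nim).

5


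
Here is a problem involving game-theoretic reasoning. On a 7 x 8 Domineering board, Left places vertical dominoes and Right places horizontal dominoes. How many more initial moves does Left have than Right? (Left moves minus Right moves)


Board is 7 x 8 (rows x cols).
Left (vertical) placements: (rows-1) * cols = 6 * 8 = 48
Right (horizontal) placements: rows * (cols-1) = 7 * 7 = 49
Advantage = Left - Right = 48 - 49 = -1

-1


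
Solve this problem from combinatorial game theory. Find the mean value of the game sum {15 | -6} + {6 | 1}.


G1 = {15 | -6}, G2 = {6 | 1}
Each is a switch {a | b} with numbers a > b; its mean value is (a + b)/2, and mean value is additive over game sums: m(G1 + G2) = m(G1) + m(G2).
Mean of G1 = (15 + (-6))/2 = 9/2 = 9/2
Mean of G2 = (6 + (1))/2 = 7/2 = 7/2
Mean of G1 + G2 = 9/2 + 7/2 = 8

8


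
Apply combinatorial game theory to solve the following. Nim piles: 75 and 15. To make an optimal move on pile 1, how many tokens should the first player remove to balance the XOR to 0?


Piles: 75 and 15
Current XOR: 75 XOR 15 = 68 (non-zero, so this is an N-position).
To make the XOR zero, we need to find a move that balances the piles.
For pile 1 (size 75): target = 75 XOR 68 = 15
We reduce pile 1 from 75 to 15.
Tokens removed: 75 - 15 = 60
Verification: 15 XOR 15 = 0

60


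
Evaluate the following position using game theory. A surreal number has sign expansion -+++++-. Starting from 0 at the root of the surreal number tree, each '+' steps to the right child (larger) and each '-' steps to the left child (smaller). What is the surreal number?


Sign expansion: -+++++-
Rule: track bounds (lo, hi), initially (-inf, +inf). On '+', the current value becomes lo and we move to the simplest number in (value, hi): value + 1 if hi = +inf, otherwise the midpoint (value + hi)/2. On '-', the current value becomes hi and we move to value - 1 if lo = -inf, otherwise the midpoint (lo + value)/2.
Start at 0.
Step 1: sign = -, move left. Bounds: (-inf, 0). Value = -1
Step 2: sign = +, move right. Bounds: (-1, 0). Value = -1/2
Step 3: sign = +, move right. Bounds: (-1/2, 0). Value = -1/4
Step 4: sign = +, move right. Bounds: (-1/4, 0). Value = -1/8
Step 5: sign = +, move right. Bounds: (-1/8, 0). Value = -1/16
Step 6: sign = +, move right. Bounds: (-1/16, 0). Value = -1/32
Step 7: sign = -, move left. Bounds: (-1/16, -1/32). Value = -3/64
The surreal number with sign expansion -+++++- is -3/64.

-3/64


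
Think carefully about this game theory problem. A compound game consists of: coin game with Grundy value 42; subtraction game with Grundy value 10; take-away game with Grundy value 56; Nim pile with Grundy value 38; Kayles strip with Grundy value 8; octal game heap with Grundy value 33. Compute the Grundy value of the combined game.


By the Sprague-Grundy theorem, the Grundy value of a sum of games is the XOR of individual Grundy values.
coin game: Grundy value = 42. Running XOR: 0 XOR 42 = 42
subtraction game: Grundy value = 10. Running XOR: 42 XOR 10 = 32
take-away game: Grundy value = 56. Running XOR: 32 XOR 56 = 24
Nim pile: Grundy value = 38. Running XOR: 24 XOR 38 = 62
Kayles strip: Grundy value = 8. Running XOR: 62 XOR 8 = 54
octal game heap: Grundy value = 33. Running XOR: 54 XOR 33 = 23
The combined Grundy value is 23.

23


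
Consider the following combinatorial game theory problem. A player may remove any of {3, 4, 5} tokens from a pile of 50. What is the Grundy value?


The subtraction set is S = {3, 4, 5}.
G(k) = mex{ G(k - s) : s in S, s <= k }. We compute iteratively: G(0) = 0.
G(1) = mex({}) = 0
G(2) = mex({}) = 0
G(3) = mex({0}) = 1
G(4) = mex({0}) = 1
G(5) = mex({0}) = 1
G(6) = mex({0, 1}) = 2
G(7) = mex({0, 1}) = 2
G(8) = mex({1}) = 0
G(9) = mex({1, 2}) = 0
G(10) = mex({1, 2}) = 0
G(11) = mex({0, 2}) = 1
G(12) = mex({0, 2}) = 1
Observe that G(8)..G(12) = 0, 0, 0, 1, 1 repeats G(0)..G(4) = 0, 0, 0, 1, 1.
For k >= max(S) = 5, G(k) is determined by the previous 5 values G(k-5)..G(k-1); a window of 5 consecutive values has recurred shifted by 8, so by induction G(k + 8) = G(k) for all k >= 0: the sequence is periodic from the start with period 8.
One period: G(0..7) = 0, 0, 0, 1, 1, 1, 2, 2.
50 mod 8 = 2, so G(50) = G(2) = 0.

0


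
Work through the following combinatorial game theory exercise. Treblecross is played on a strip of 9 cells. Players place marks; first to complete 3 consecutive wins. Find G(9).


Treblecross: place X on empty cells; 3-in-a-row wins.
Playing within two cells of an existing X lets the opponent win at once, so sensible play treats the cells i-2..i+2 around each X as dead. The player left with no safe cell loses, so this is a normal-play take-away game on strips of safe cells.
Placing X at cell i (0-indexed) of a strip of k safe cells leaves independent strips of sizes max(0, i-2) and max(0, k-i-3). Hence G(k) = mex{ G(max(0,i-2)) XOR G(max(0,k-i-3)) : 0 <= i < k }, with G(0) = 0.
G(1): splits (0,0):0^0=0 -> mex({0}) = 1
G(2): splits (0,0):0^0=0 -> mex({0}) = 1
G(3): splits (0,0):0^0=0 -> mex({0}) = 1
G(4): splits (0,1):0^1=1 (0,0):0^0=0 -> mex({0, 1}) = 2
G(5): splits (0,2):0^1=1 (0,1):0^1=1 (0,0):0^0=0 -> mex({0, 1}) = 2
G(6) = mex({1}) = 0
G(7) = mex({0, 1, 2}) = 3
G(8) = mex({0, 1, 2}) = 3
G(9) = mex({0, 2}) = 1
Therefore G(9) = 1.

1


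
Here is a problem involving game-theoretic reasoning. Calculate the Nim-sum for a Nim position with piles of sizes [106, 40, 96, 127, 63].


We need the XOR (exclusive or) of all pile sizes.
After XOR-ing pile 1 (size 106): 0 XOR 106 = 106
After XOR-ing pile 2 (size 40): 106 XOR 40 = 66
After XOR-ing pile 3 (size 96): 66 XOR 96 = 34
After XOR-ing pile 4 (size 127): 34 XOR 127 = 93
After XOR-ing pile 5 (size 63): 93 XOR 63 = 98
The Nim-value of this position is 98.

98


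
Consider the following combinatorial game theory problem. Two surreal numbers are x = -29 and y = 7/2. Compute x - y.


x = -29, y = 7/2
Converting to common denominator: 2
x = -58/2, y = 7/2
x - y = -29 - 7/2 = -65/2

-65/2


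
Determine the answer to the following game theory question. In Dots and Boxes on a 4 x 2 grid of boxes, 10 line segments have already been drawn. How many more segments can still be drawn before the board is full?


Grid: 4 x 2 boxes, i.e. 5 rows and 3 columns of dots.
Horizontal edges: (rows + 1) * cols = 5 * 2 = 10
Vertical edges: rows * (cols + 1) = 4 * 3 = 12
Total edges: 10 + 12 = 22
Edges drawn: 10
Remaining: 22 - 10 = 12

12


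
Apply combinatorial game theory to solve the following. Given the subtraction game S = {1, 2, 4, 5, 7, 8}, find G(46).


The subtraction set is S = {1, 2, 4, 5, 7, 8}.
G(k) = mex{ G(k - s) : s in S, s <= k }. We compute iteratively: G(0) = 0.
G(1) = mex({0}) = 1
G(2) = mex({0, 1}) = 2
G(3) = mex({1, 2}) = 0
G(4) = mex({0, 2}) = 1
G(5) = mex({0, 1}) = 2
G(6) = mex({1, 2}) = 0
G(7) = mex({0, 2}) = 1
G(8) = mex({0, 1}) = 2
G(9) = mex({1, 2}) = 0
G(10) = mex({0, 2}) = 1
Observe that G(3)..G(10) = 0, 1, 2, 0, 1, 2, 0, 1 repeats G(0)..G(7) = 0, 1, 2, 0, 1, 2, 0, 1.
For k >= max(S) = 8, G(k) is determined by the previous 8 values G(k-8)..G(k-1); a window of 8 consecutive values has recurred shifted by 3, so by induction G(k + 3) = G(k) for all k >= 0: the sequence is periodic from the start with period 3.
One period: G(0..2) = 0, 1, 2.
46 mod 3 = 1, so G(46) = G(1) = 1.

1


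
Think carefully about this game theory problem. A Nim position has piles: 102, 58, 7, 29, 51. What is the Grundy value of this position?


We need the XOR (exclusive or) of all pile sizes.
After XOR-ing pile 1 (size 102): 0 XOR 102 = 102
After XOR-ing pile 2 (size 58): 102 XOR 58 = 92
After XOR-ing pile 3 (size 7): 92 XOR 7 = 91
After XOR-ing pile 4 (size 29): 91 XOR 29 = 70
After XOR-ing pile 5 (size 51): 70 XOR 51 = 117
The Nim-value of this position is 117.

117


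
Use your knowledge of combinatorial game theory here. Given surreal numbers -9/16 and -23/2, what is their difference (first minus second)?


x = -9/16, y = -23/2
Converting to common denominator: 16
x = -9/16, y = -184/16
x - y = -9/16 - -23/2 = 175/16

175/16


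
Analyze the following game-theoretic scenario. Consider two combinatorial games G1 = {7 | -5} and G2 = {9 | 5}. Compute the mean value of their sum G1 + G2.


G1 = {7 | -5}, G2 = {9 | 5}
Each is a switch {a | b} with numbers a > b; its mean value is (a + b)/2, and mean value is additive over game sums: m(G1 + G2) = m(G1) + m(G2).
Mean of G1 = (7 + (-5))/2 = 2/2 = 1
Mean of G2 = (9 + (5))/2 = 14/2 = 7
Mean of G1 + G2 = 1 + 7 = 8

8


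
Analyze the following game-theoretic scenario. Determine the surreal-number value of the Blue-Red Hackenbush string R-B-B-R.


Edges (from ground): R-B-B-R
By Berlekamp's sign-expansion rule, a Blue-Red Hackenbush stalk has the value of the surreal number whose sign sequence is the edge sequence with B -> + and R -> -.
Sign sequence: -++-
Trace the sign expansion in the surreal number tree, starting from 0:
Edge 1: R (sign -) -> bounds (-inf, 0), value = -1
Edge 2: B (sign +) -> bounds (-1, 0), value = -1/2
Edge 3: B (sign +) -> bounds (-1/2, 0), value = -1/4
Edge 4: R (sign -) -> bounds (-1/2, -1/4), value = -3/8
Game value = -3/8

-3/8
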